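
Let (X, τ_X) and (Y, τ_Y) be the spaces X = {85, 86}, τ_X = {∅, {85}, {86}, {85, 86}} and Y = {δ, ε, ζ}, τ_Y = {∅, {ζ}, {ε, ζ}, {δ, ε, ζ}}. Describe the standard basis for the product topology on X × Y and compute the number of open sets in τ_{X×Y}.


Basis B = {∅ × ∅, {85} × {ζ}, {86} × {ζ}, {85} × {ε, ζ}, {85, 86} × {ζ}, {86} × {ε, ζ}, {85} × {δ, ε, ζ}, {86} × {δ, ε, ζ}, {85, 86} × {ε, ζ}, {85, 86} × {δ, ε, ζ}}; |τ_{X×Y}| = 16.

Enumerate products U × V with U ∈ τ_X, V ∈ τ_Y (deduplicated):
  ∅ × ∅ = {} (∅)
  {85} × {ζ} = {(85,ζ)}
  {86} × {ζ} = {(86,ζ)}
  {85} × {ε, ζ} = {(85,ε), (85,ζ)}
  {85, 86} × {ζ} = {(85,ζ), (86,ζ)}
  {86} × {ε, ζ} = {(86,ε), (86,ζ)}
  {85} × {δ, ε, ζ} = {(85,δ), (85,ε), (85,ζ)}
  {86} × {δ, ε, ζ} = {(86,δ), (86,ε), (86,ζ)}
  {85, 86} × {ε, ζ} = {(85,ε), (85,ζ), (86,ε), (86,ζ)}
  {85, 86} × {δ, ε, ζ} = {(85,δ), (85,ε), (85,ζ), (86,δ), (86,ε), (86,ζ)}
These 10 distinct sets form the basis B.
Close under arbitrary unions to get τ_{X×Y}; counting gives |τ_{X×Y}| = 16.


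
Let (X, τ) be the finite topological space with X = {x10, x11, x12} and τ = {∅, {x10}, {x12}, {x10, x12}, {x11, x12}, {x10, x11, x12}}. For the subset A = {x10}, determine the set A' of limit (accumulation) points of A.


A' = ∅

For each x ∈ X, list the open sets U ∈ τ with x ∈ U, then check whether U ∩ (A ∖ {x}) ≠ ∅ for every such U.
  x = x10: open {x10} ∋ x has {x10} ∩ (A ∖ {x10}) = ∅, so x is NOT a limit point.
  x = x11: open {x11, x12} ∋ x has {x11, x12} ∩ (A ∖ {x11}) = ∅, so x is NOT a limit point.
  x = x12: open {x12} ∋ x has {x12} ∩ (A ∖ {x12}) = ∅, so x is NOT a limit point.
Collecting: A' = ∅.


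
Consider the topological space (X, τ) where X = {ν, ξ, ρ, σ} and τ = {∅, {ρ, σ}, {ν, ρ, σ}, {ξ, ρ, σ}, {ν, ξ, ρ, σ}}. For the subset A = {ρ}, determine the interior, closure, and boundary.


int(A) = ∅, cl(A) = {ν, ξ, ρ, σ}, ∂A = {ν, ξ, ρ, σ}.

Closed sets in (X, τ) are complements of opens:
  closed(X, τ) = {∅, {ν}, {ξ}, {ν, ξ}, {ν, ξ, ρ, σ}}.
int(A) = ⋃ {U ∈ τ : U ⊆ A}. Opens contained in A: ∅.
Taking the union of these: int(A) = ∅.
cl(A) = ⋂ {C closed : A ⊆ C}. Closed sets containing A: {ν, ξ, ρ, σ}.
Intersecting these: cl(A) = {ν, ξ, ρ, σ}.
∂A = cl(A) ∖ int(A) = {ν, ξ, ρ, σ} ∖ ∅ = {ν, ξ, ρ, σ}.


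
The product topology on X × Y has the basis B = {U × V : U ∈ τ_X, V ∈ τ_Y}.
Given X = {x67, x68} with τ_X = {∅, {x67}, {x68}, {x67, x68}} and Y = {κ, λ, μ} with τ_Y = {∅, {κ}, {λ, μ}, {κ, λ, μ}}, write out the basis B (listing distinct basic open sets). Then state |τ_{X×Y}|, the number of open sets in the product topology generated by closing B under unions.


Basis B = {∅ × ∅, {x67} × {κ}, {x68} × {κ}, {x67, x68} × {κ}, {x67} × {λ, μ}, {x68} × {λ, μ}, {x67} × {κ, λ, μ}, {x68} × {κ, λ, μ}, {x67, x68} × {λ, μ}, {x67, x68} × {κ, λ, μ}}; |τ_{X×Y}| = 16.

Enumerate products U × V with U ∈ τ_X, V ∈ τ_Y (deduplicated):
  ∅ × ∅ = {} (∅)
  {x67} × {κ} = {(x67,κ)}
  {x68} × {κ} = {(x68,κ)}
  {x67, x68} × {κ} = {(x67,κ), (x68,κ)}
  {x67} × {λ, μ} = {(x67,λ), (x67,μ)}
  {x68} × {λ, μ} = {(x68,λ), (x68,μ)}
  {x67} × {κ, λ, μ} = {(x67,κ), (x67,λ), (x67,μ)}
  {x68} × {κ, λ, μ} = {(x68,κ), (x68,λ), (x68,μ)}
  {x67, x68} × {λ, μ} = {(x67,λ), (x67,μ), (x68,λ), (x68,μ)}
  {x67, x68} × {κ, λ, μ} = {(x67,κ), (x67,λ), (x67,μ), (x68,κ), (x68,λ), (x68,μ)}
These 10 distinct sets form the basis B.
Close under arbitrary unions to get τ_{X×Y}; counting gives |τ_{X×Y}| = 16.


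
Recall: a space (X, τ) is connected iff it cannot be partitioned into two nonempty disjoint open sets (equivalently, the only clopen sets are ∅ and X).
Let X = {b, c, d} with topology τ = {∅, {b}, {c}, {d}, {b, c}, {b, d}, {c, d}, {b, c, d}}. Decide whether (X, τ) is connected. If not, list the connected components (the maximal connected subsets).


(X, τ) is disconnected; components = [{b}, {c}, {d}].

Find clopen sets (U ∈ τ with X ∖ U ∈ τ):
  U = ∅, X ∖ U = {b, c, d} — both open, so U is clopen.
  U = {b}, X ∖ U = {c, d} — both open, so U is clopen.
  U = {c}, X ∖ U = {b, d} — both open, so U is clopen.
  U = {d}, X ∖ U = {b, c} — both open, so U is clopen.
  U = {b, c}, X ∖ U = {d} — both open, so U is clopen.
  U = {b, d}, X ∖ U = {c} — both open, so U is clopen.
  U = {c, d}, X ∖ U = {b} — both open, so U is clopen.
  U = {b, c, d}, X ∖ U = ∅ — both open, so U is clopen.
Nontrivial clopen(s) exist: e.g. {c}. So (X, τ) is disconnected.
Compute connected components by grouping points that agree on all clopens:
  component: {b}
  component: {c}
  component: {d}


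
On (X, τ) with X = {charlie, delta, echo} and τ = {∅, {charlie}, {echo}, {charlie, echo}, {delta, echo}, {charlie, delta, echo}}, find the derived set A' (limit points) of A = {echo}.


A' = {delta}

For each x ∈ X, list the open sets U ∈ τ with x ∈ U, then check whether U ∩ (A ∖ {x}) ≠ ∅ for every such U.
  x = charlie: open {charlie} ∋ x has {charlie} ∩ (A ∖ {charlie}) = ∅, so x is NOT a limit point.
  x = delta: opens ∋ x are {delta, echo}, {charlie, delta, echo}; each meets A ∖ {delta}, so x IS a limit point.
  x = echo: open {echo} ∋ x has {echo} ∩ (A ∖ {echo}) = ∅, so x is NOT a limit point.
Collecting: A' = {delta}.


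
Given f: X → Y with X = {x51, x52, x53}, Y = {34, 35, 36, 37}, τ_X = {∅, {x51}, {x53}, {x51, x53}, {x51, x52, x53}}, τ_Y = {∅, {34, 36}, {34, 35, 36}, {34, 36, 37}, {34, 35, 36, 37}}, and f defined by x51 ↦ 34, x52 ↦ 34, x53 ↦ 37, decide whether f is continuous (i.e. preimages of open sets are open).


f is NOT continuous.

Compute f^{-1}(U) for each U ∈ τ_Y:
  U = ∅: f^{-1}(U) = ∅ ∈ τ_X ✓.
  U = {34, 36}: f^{-1}(U) = {x51, x52} ∉ τ_X ✗.
  U = {34, 35, 36}: f^{-1}(U) = {x51, x52} ∉ τ_X ✗.
  U = {34, 36, 37}: f^{-1}(U) = {x51, x52, x53} ∈ τ_X ✓.
  U = {34, 35, 36, 37}: f^{-1}(U) = {x51, x52, x53} ∈ τ_X ✓.
Found U = {34, 36} with f^{-1}(U) = {x51, x52} not in τ_X. Therefore f is NOT continuous.


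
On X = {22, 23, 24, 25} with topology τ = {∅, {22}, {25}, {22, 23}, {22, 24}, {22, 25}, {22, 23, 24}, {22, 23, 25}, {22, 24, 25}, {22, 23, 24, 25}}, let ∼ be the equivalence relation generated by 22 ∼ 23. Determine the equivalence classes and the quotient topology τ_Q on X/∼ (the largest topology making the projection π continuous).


X/∼ = {[22=23], [24], [25]}; |τ_Q| = 6.

Equivalence classes: [22=23], [24], [25].
Quotient map π: X → X/∼ sends 22 ↦ [22=23], 23 ↦ [22=23], 24 ↦ [24], 25 ↦ [25].
For each subset V ⊆ X/∼, compute π^{-1}(V) ⊆ X and check whether π^{-1}(V) ∈ τ. V is open in τ_Q iff π^{-1}(V) ∈ τ.
  V = {}: π^{-1}(V) = ∅ ∈ τ ✓.
  V = {[22=23]}: π^{-1}(V) = {22, 23} ∈ τ ✓.
  V = {[24]}: π^{-1}(V) = {24} ∉ τ ✗.
  V = {[22=23], [24]}: π^{-1}(V) = {22, 23, 24} ∈ τ ✓.
  V = {[25]}: π^{-1}(V) = {25} ∈ τ ✓.
  V = {[22=23], [25]}: π^{-1}(V) = {22, 23, 25} ∈ τ ✓.
  V = {[24], [25]}: π^{-1}(V) = {24, 25} ∉ τ ✗.
  V = {[22=23], [24], [25]}: π^{-1}(V) = {22, 23, 24, 25} ∈ τ ✓.
Open sets in the quotient: τ_Q = {{}, {[22=23]}, {[22=23], [24]}, {[25]}, {[22=23], [25]}, {[22=23], [24], [25]}} (6 elements).


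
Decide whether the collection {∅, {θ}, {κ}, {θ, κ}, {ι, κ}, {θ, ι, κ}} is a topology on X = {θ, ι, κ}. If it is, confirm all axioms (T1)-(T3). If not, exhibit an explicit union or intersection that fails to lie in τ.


τ IS a topology on X.

Axiom (T1): ∅ ∈ τ? Yes; X ∈ τ? Yes.
Axiom (T2/T3): check pairwise unions and intersections of members of τ.
All pairwise intersections and unions checked — each lies in τ. Therefore τ satisfies (T1), (T2), (T3): it IS a topology on X.


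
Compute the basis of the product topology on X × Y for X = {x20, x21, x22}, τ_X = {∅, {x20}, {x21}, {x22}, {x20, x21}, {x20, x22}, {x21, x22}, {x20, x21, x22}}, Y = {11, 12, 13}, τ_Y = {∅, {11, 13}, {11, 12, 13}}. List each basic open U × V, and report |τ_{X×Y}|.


Basis B = {∅ × ∅, {x20} × {11, 13}, {x21} × {11, 13}, {x22} × {11, 13}, {x20} × {11, 12, 13}, {x21} × {11, 12, 13}, {x22} × {11, 12, 13}, {x20, x21} × {11, 13}, {x20, x22} × {11, 13}, {x21, x22} × {11, 13}, {x20, x21} × {11, 12, 13}, {x20, x22} × {11, 12, 13}, {x20, x21, x22} × {11, 13}, {x21, x22} × {11, 12, 13}, {x20, x21, x22} × {11, 12, 13}}; |τ_{X×Y}| = 27.

Enumerate products U × V with U ∈ τ_X, V ∈ τ_Y (deduplicated):
  ∅ × ∅ = {} (∅)
  {x20} × {11, 13} = {(x20,11), (x20,13)}
  {x21} × {11, 13} = {(x21,11), (x21,13)}
  {x22} × {11, 13} = {(x22,11), (x22,13)}
  {x20} × {11, 12, 13} = {(x20,11), (x20,12), (x20,13)}
  {x21} × {11, 12, 13} = {(x21,11), (x21,12), (x21,13)}
  {x22} × {11, 12, 13} = {(x22,11), (x22,12), (x22,13)}
  {x20, x21} × {11, 13} = {(x20,11), (x20,13), (x21,11), (x21,13)}
  {x20, x22} × {11, 13} = {(x20,11), (x20,13), (x22,11), (x22,13)}
  {x21, x22} × {11, 13} = {(x21,11), (x21,13), (x22,11), (x22,13)}
  {x20, x21} × {11, 12, 13} = {(x20,11), (x20,12), (x20,13), (x21,11), (x21,12), (x21,13)}
  {x20, x22} × {11, 12, 13} = {(x20,11), (x20,12), (x20,13), (x22,11), (x22,12), (x22,13)}
  {x20, x21, x22} × {11, 13} = {(x20,11), (x20,13), (x21,11), (x21,13), (x22,11), (x22,13)}
  {x21, x22} × {11, 12, 13} = {(x21,11), (x21,12), (x21,13), (x22,11), (x22,12), (x22,13)}
  {x20, x21, x22} × {11, 12, 13} = {(x20,11), (x20,12), (x20,13), (x21,11), (x21,12), (x21,13), (x22,11), (x22,12), (x22,13)}
These 15 distinct sets form the basis B.
Close under arbitrary unions to get τ_{X×Y}; counting gives |τ_{X×Y}| = 27.


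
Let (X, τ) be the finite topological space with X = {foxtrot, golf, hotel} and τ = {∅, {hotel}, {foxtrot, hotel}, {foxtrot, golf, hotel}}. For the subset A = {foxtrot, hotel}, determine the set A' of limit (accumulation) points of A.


A' = {foxtrot, golf}

For each x ∈ X, list the open sets U ∈ τ with x ∈ U, then check whether U ∩ (A ∖ {x}) ≠ ∅ for every such U.
  x = foxtrot: opens ∋ x are {foxtrot, hotel}, {foxtrot, golf, hotel}; each meets A ∖ {foxtrot}, so x IS a limit point.
  x = golf: opens ∋ x are {foxtrot, golf, hotel}; each meets A ∖ {golf}, so x IS a limit point.
  x = hotel: open {hotel} ∋ x has {hotel} ∩ (A ∖ {hotel}) = ∅, so x is NOT a limit point.
Collecting: A' = {foxtrot, golf}.


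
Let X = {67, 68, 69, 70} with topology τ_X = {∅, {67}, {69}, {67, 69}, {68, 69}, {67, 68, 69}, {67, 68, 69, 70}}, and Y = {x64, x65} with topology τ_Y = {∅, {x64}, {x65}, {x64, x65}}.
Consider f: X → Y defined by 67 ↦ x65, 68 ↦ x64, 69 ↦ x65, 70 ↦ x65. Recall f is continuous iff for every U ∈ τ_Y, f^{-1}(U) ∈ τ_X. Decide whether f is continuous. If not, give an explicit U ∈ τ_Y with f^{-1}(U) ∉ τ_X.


f is NOT continuous.

Compute f^{-1}(U) for each U ∈ τ_Y:
  U = ∅: f^{-1}(U) = ∅ ∈ τ_X ✓.
  U = {x64}: f^{-1}(U) = {68} ∉ τ_X ✗.
  U = {x65}: f^{-1}(U) = {67, 69, 70} ∉ τ_X ✗.
  U = {x64, x65}: f^{-1}(U) = {67, 68, 69, 70} ∈ τ_X ✓.
Found U = {x64} with f^{-1}(U) = {68} not in τ_X. Therefore f is NOT continuous.


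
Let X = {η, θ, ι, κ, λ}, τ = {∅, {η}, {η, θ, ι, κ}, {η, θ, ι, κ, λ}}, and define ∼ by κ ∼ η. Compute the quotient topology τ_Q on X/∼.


X/∼ = {[η=κ], [θ], [ι], [λ]}; |τ_Q| = 3.

Equivalence classes: [η=κ], [θ], [ι], [λ].
Quotient map π: X → X/∼ sends η ↦ [η=κ], θ ↦ [θ], ι ↦ [ι], κ ↦ [η=κ], λ ↦ [λ].
For each subset V ⊆ X/∼, compute π^{-1}(V) ⊆ X and check whether π^{-1}(V) ∈ τ. V is open in τ_Q iff π^{-1}(V) ∈ τ.
  V = {}: π^{-1}(V) = ∅ ∈ τ ✓.
  V = {[η=κ]}: π^{-1}(V) = {η, κ} ∉ τ ✗.
  V = {[θ]}: π^{-1}(V) = {θ} ∉ τ ✗.
  V = {[η=κ], [θ]}: π^{-1}(V) = {η, θ, κ} ∉ τ ✗.
  V = {[ι]}: π^{-1}(V) = {ι} ∉ τ ✗.
  V = {[η=κ], [ι]}: π^{-1}(V) = {η, ι, κ} ∉ τ ✗.
  V = {[θ], [ι]}: π^{-1}(V) = {θ, ι} ∉ τ ✗.
  V = {[η=κ], [θ], [ι]}: π^{-1}(V) = {η, θ, ι, κ} ∈ τ ✓.
  V = {[λ]}: π^{-1}(V) = {λ} ∉ τ ✗.
  V = {[η=κ], [λ]}: π^{-1}(V) = {η, κ, λ} ∉ τ ✗.
  V = {[θ], [λ]}: π^{-1}(V) = {θ, λ} ∉ τ ✗.
  V = {[η=κ], [θ], [λ]}: π^{-1}(V) = {η, θ, κ, λ} ∉ τ ✗.
  V = {[ι], [λ]}: π^{-1}(V) = {ι, λ} ∉ τ ✗.
  V = {[η=κ], [ι], [λ]}: π^{-1}(V) = {η, ι, κ, λ} ∉ τ ✗.
  V = {[θ], [ι], [λ]}: π^{-1}(V) = {θ, ι, λ} ∉ τ ✗.
  V = {[η=κ], [θ], [ι], [λ]}: π^{-1}(V) = {η, θ, ι, κ, λ} ∈ τ ✓.
Open sets in the quotient: τ_Q = {{}, {[η=κ], [θ], [ι]}, {[η=κ], [θ], [ι], [λ]}} (3 elements).


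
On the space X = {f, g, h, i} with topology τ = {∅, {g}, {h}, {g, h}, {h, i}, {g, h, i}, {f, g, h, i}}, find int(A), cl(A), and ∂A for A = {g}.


int(A) = {g}, cl(A) = {f, g}, ∂A = {f}.

Closed sets in (X, τ) are complements of opens:
  closed(X, τ) = {∅, {f}, {f, g}, {f, i}, {f, g, i}, {f, h, i}, {f, g, h, i}}.
int(A) = ⋃ {U ∈ τ : U ⊆ A}. Opens contained in A: ∅, {g}.
Taking the union of these: int(A) = {g}.
cl(A) = ⋂ {C closed : A ⊆ C}. Closed sets containing A: {f, g}, {f, g, i}, {f, g, h, i}.
Intersecting these: cl(A) = {f, g}.
∂A = cl(A) ∖ int(A) = {f, g} ∖ {g} = {f}.


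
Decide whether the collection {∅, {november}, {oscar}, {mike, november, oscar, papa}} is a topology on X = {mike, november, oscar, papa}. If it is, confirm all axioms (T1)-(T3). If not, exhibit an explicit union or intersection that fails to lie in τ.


τ is NOT a topology on X.

Axiom (T1): ∅ ∈ τ? Yes; X ∈ τ? Yes.
Axiom (T2/T3): check pairwise unions and intersections of members of τ.
Counterexample for (T2): {november} ∪ {oscar} = {november, oscar} ∉ τ. Therefore τ is NOT a topology.


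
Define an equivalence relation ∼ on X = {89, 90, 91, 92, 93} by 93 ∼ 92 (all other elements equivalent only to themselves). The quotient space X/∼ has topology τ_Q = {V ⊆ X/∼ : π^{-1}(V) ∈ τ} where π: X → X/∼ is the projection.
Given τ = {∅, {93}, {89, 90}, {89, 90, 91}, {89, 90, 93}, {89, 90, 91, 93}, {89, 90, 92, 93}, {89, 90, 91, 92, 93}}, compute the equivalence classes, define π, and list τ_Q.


X/∼ = {[89], [90], [91], [92=93]}; |τ_Q| = 5.

Equivalence classes: [89], [90], [91], [92=93].
Quotient map π: X → X/∼ sends 89 ↦ [89], 90 ↦ [90], 91 ↦ [91], 92 ↦ [92=93], 93 ↦ [92=93].
For each subset V ⊆ X/∼, compute π^{-1}(V) ⊆ X and check whether π^{-1}(V) ∈ τ. V is open in τ_Q iff π^{-1}(V) ∈ τ.
  V = {}: π^{-1}(V) = ∅ ∈ τ ✓.
  V = {[89]}: π^{-1}(V) = {89} ∉ τ ✗.
  V = {[90]}: π^{-1}(V) = {90} ∉ τ ✗.
  V = {[89], [90]}: π^{-1}(V) = {89, 90} ∈ τ ✓.
  V = {[91]}: π^{-1}(V) = {91} ∉ τ ✗.
  V = {[89], [91]}: π^{-1}(V) = {89, 91} ∉ τ ✗.
  V = {[90], [91]}: π^{-1}(V) = {90, 91} ∉ τ ✗.
  V = {[89], [90], [91]}: π^{-1}(V) = {89, 90, 91} ∈ τ ✓.
  V = {[92=93]}: π^{-1}(V) = {92, 93} ∉ τ ✗.
  V = {[89], [92=93]}: π^{-1}(V) = {89, 92, 93} ∉ τ ✗.
  V = {[90], [92=93]}: π^{-1}(V) = {90, 92, 93} ∉ τ ✗.
  V = {[89], [90], [92=93]}: π^{-1}(V) = {89, 90, 92, 93} ∈ τ ✓.
  V = {[91], [92=93]}: π^{-1}(V) = {91, 92, 93} ∉ τ ✗.
  V = {[89], [91], [92=93]}: π^{-1}(V) = {89, 91, 92, 93} ∉ τ ✗.
  V = {[90], [91], [92=93]}: π^{-1}(V) = {90, 91, 92, 93} ∉ τ ✗.
  V = {[89], [90], [91], [92=93]}: π^{-1}(V) = {89, 90, 91, 92, 93} ∈ τ ✓.
Open sets in the quotient: τ_Q = {{}, {[89], [90]}, {[89], [90], [91]}, {[89], [90], [92=93]}, {[89], [90], [91], [92=93]}} (5 elements).


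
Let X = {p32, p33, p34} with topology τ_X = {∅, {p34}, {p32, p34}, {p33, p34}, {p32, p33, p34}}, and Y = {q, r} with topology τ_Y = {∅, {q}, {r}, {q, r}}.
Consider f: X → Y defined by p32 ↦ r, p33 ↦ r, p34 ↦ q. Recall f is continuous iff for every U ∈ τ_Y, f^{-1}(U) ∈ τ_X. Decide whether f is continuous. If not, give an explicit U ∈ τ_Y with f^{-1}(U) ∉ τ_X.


f is NOT continuous.

Compute f^{-1}(U) for each U ∈ τ_Y:
  U = ∅: f^{-1}(U) = ∅ ∈ τ_X ✓.
  U = {q}: f^{-1}(U) = {p34} ∈ τ_X ✓.
  U = {r}: f^{-1}(U) = {p32, p33} ∉ τ_X ✗.
  U = {q, r}: f^{-1}(U) = {p32, p33, p34} ∈ τ_X ✓.
Found U = {r} with f^{-1}(U) = {p32, p33} not in τ_X. Therefore f is NOT continuous.


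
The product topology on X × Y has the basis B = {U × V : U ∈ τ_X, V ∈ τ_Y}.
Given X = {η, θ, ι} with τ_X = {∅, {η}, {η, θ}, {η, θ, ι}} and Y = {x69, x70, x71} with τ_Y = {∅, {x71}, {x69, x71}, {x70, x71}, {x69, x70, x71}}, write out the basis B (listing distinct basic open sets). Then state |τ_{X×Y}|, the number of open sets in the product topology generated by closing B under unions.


Basis B = {∅ × ∅, {η} × {x71}, {η} × {x69, x71}, {η} × {x70, x71}, {η, θ} × {x71}, {η} × {x69, x70, x71}, {η, θ, ι} × {x71}, {η, θ} × {x69, x71}, {η, θ} × {x70, x71}, {η, θ} × {x69, x70, x71}, {η, θ, ι} × {x69, x71}, {η, θ, ι} × {x70, x71}, {η, θ, ι} × {x69, x70, x71}}; |τ_{X×Y}| = 30.

Enumerate products U × V with U ∈ τ_X, V ∈ τ_Y (deduplicated):
  ∅ × ∅ = {} (∅)
  {η} × {x71} = {(η,x71)}
  {η} × {x69, x71} = {(η,x69), (η,x71)}
  {η} × {x70, x71} = {(η,x70), (η,x71)}
  {η, θ} × {x71} = {(η,x71), (θ,x71)}
  {η} × {x69, x70, x71} = {(η,x69), (η,x70), (η,x71)}
  {η, θ, ι} × {x71} = {(η,x71), (θ,x71), (ι,x71)}
  {η, θ} × {x69, x71} = {(η,x69), (η,x71), (θ,x69), (θ,x71)}
  {η, θ} × {x70, x71} = {(η,x70), (η,x71), (θ,x70), (θ,x71)}
  {η, θ} × {x69, x70, x71} = {(η,x69), (η,x70), (η,x71), (θ,x69), (θ,x70), (θ,x71)}
  {η, θ, ι} × {x69, x71} = {(η,x69), (η,x71), (θ,x69), (θ,x71), (ι,x69), (ι,x71)}
  {η, θ, ι} × {x70, x71} = {(η,x70), (η,x71), (θ,x70), (θ,x71), (ι,x70), (ι,x71)}
  {η, θ, ι} × {x69, x70, x71} = {(η,x69), (η,x70), (η,x71), (θ,x69), (θ,x70), (θ,x71), (ι,x69), (ι,x70), (ι,x71)}
These 13 distinct sets form the basis B.
Close under arbitrary unions to get τ_{X×Y}; counting gives |τ_{X×Y}| = 30.


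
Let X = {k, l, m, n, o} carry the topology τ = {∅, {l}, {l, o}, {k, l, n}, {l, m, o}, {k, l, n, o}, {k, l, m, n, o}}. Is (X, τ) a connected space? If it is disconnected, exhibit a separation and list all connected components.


(X, τ) is connected.

Find clopen sets (U ∈ τ with X ∖ U ∈ τ):
  U = ∅, X ∖ U = {k, l, m, n, o} — both open, so U is clopen.
  U = {k, l, m, n, o}, X ∖ U = ∅ — both open, so U is clopen.
Only trivial clopens (∅ and X) exist, so (X, τ) is connected.
Compute connected components by grouping points that agree on all clopens:
  component: {k, l, m, n, o}


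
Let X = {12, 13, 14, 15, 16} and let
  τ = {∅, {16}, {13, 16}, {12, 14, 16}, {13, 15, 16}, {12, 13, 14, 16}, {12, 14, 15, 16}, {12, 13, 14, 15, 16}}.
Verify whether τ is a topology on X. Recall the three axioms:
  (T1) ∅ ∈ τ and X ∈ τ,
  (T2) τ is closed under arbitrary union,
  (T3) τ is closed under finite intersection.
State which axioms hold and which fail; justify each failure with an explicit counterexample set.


τ is NOT a topology on X.

Axiom (T1): ∅ ∈ τ? Yes; X ∈ τ? Yes.
Axiom (T2/T3): check pairwise unions and intersections of members of τ.
Counterexample for (T3): {13, 15, 16} ∩ {12, 14, 15, 16} = {15, 16} ∉ τ. Therefore τ is NOT a topology.


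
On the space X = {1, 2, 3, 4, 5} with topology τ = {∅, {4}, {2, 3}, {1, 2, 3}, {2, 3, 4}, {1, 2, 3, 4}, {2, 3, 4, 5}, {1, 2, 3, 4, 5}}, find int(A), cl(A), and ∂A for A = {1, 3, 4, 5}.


int(A) = {4}, cl(A) = {1, 2, 3, 4, 5}, ∂A = {1, 2, 3, 5}.

Closed sets in (X, τ) are complements of opens:
  closed(X, τ) = {∅, {1}, {5}, {1, 5}, {4, 5}, {1, 4, 5}, {1, 2, 3, 5}, {1, 2, 3, 4, 5}}.
int(A) = ⋃ {U ∈ τ : U ⊆ A}. Opens contained in A: ∅, {4}.
Taking the union of these: int(A) = {4}.
cl(A) = ⋂ {C closed : A ⊆ C}. Closed sets containing A: {1, 2, 3, 4, 5}.
Intersecting these: cl(A) = {1, 2, 3, 4, 5}.
∂A = cl(A) ∖ int(A) = {1, 2, 3, 4, 5} ∖ {4} = {1, 2, 3, 5}.


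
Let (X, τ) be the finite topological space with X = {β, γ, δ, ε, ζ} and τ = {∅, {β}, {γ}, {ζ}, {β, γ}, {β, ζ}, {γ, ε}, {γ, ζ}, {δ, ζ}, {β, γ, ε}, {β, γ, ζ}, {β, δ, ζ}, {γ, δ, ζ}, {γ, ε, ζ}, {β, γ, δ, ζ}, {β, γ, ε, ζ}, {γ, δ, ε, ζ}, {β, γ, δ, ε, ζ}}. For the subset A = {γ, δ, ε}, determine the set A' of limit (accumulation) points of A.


A' = {ε}

For each x ∈ X, list the open sets U ∈ τ with x ∈ U, then check whether U ∩ (A ∖ {x}) ≠ ∅ for every such U.
  x = β: open {β} ∋ x has {β} ∩ (A ∖ {β}) = ∅, so x is NOT a limit point.
  x = γ: open {γ} ∋ x has {γ} ∩ (A ∖ {γ}) = ∅, so x is NOT a limit point.
  x = δ: open {δ, ζ} ∋ x has {δ, ζ} ∩ (A ∖ {δ}) = ∅, so x is NOT a limit point.
  x = ε: opens ∋ x are {γ, ε}, {β, γ, ε}, {γ, ε, ζ}, {β, γ, ε, ζ}, {γ, δ, ε, ζ}, {β, γ, δ, ε, ζ}; each meets A ∖ {ε}, so x IS a limit point.
  x = ζ: open {ζ} ∋ x has {ζ} ∩ (A ∖ {ζ}) = ∅, so x is NOT a limit point.
Collecting: A' = {ε}.


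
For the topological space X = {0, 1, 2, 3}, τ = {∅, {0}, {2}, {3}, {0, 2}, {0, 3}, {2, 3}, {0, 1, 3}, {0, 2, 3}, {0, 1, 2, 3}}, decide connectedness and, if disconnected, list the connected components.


(X, τ) is disconnected; components = [{2}, {0, 1, 3}].

Find clopen sets (U ∈ τ with X ∖ U ∈ τ):
  U = ∅, X ∖ U = {0, 1, 2, 3} — both open, so U is clopen.
  U = {2}, X ∖ U = {0, 1, 3} — both open, so U is clopen.
  U = {0, 1, 3}, X ∖ U = {2} — both open, so U is clopen.
  U = {0, 1, 2, 3}, X ∖ U = ∅ — both open, so U is clopen.
Nontrivial clopen(s) exist: e.g. {2}. So (X, τ) is disconnected.
Compute connected components by grouping points that agree on all clopens:
  component: {2}
  component: {0, 1, 3}


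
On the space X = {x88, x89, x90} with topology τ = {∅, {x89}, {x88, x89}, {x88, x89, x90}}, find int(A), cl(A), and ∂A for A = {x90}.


int(A) = ∅, cl(A) = {x90}, ∂A = {x90}.

Closed sets in (X, τ) are complements of opens:
  closed(X, τ) = {∅, {x90}, {x88, x90}, {x88, x89, x90}}.
int(A) = ⋃ {U ∈ τ : U ⊆ A}. Opens contained in A: ∅.
Taking the union of these: int(A) = ∅.
cl(A) = ⋂ {C closed : A ⊆ C}. Closed sets containing A: {x90}, {x88, x90}, {x88, x89, x90}.
Intersecting these: cl(A) = {x90}.
∂A = cl(A) ∖ int(A) = {x90} ∖ ∅ = {x90}.


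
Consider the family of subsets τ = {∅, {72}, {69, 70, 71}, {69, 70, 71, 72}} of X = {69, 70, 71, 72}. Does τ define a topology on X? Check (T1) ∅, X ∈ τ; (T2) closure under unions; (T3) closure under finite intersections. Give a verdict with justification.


τ IS a topology on X.

Axiom (T1): ∅ ∈ τ? Yes; X ∈ τ? Yes.
Axiom (T2/T3): check pairwise unions and intersections of members of τ.
All pairwise intersections and unions checked — each lies in τ. Therefore τ satisfies (T1), (T2), (T3): it IS a topology on X.


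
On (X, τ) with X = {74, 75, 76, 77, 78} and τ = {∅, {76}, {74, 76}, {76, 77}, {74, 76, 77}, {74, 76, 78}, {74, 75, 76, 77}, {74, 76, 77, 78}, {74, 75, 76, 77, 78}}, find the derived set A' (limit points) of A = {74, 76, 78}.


A' = {74, 75, 77, 78}

For each x ∈ X, list the open sets U ∈ τ with x ∈ U, then check whether U ∩ (A ∖ {x}) ≠ ∅ for every such U.
  x = 74: opens ∋ x are {74, 76}, {74, 76, 77}, {74, 76, 78}, {74, 75, 76, 77}, {74, 76, 77, 78}, {74, 75, 76, 77, 78}; each meets A ∖ {74}, so x IS a limit point.
  x = 75: opens ∋ x are {74, 75, 76, 77}, {74, 75, 76, 77, 78}; each meets A ∖ {75}, so x IS a limit point.
  x = 76: open {76} ∋ x has {76} ∩ (A ∖ {76}) = ∅, so x is NOT a limit point.
  x = 77: opens ∋ x are {76, 77}, {74, 76, 77}, {74, 75, 76, 77}, {74, 76, 77, 78}, {74, 75, 76, 77, 78}; each meets A ∖ {77}, so x IS a limit point.
  x = 78: opens ∋ x are {74, 76, 78}, {74, 76, 77, 78}, {74, 75, 76, 77, 78}; each meets A ∖ {78}, so x IS a limit point.
Collecting: A' = {74, 75, 77, 78}.


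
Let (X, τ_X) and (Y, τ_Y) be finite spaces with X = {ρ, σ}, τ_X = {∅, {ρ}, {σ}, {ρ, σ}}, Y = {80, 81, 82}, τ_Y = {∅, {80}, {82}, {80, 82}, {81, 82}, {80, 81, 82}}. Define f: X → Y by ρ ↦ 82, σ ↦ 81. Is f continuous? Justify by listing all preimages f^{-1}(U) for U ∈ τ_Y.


f IS continuous.

Compute f^{-1}(U) for each U ∈ τ_Y:
  U = ∅: f^{-1}(U) = ∅ ∈ τ_X ✓.
  U = {80}: f^{-1}(U) = ∅ ∈ τ_X ✓.
  U = {82}: f^{-1}(U) = {ρ} ∈ τ_X ✓.
  U = {80, 82}: f^{-1}(U) = {ρ} ∈ τ_X ✓.
  U = {81, 82}: f^{-1}(U) = {ρ, σ} ∈ τ_X ✓.
  U = {80, 81, 82}: f^{-1}(U) = {ρ, σ} ∈ τ_X ✓.
Every preimage lies in τ_X, so f IS continuous.


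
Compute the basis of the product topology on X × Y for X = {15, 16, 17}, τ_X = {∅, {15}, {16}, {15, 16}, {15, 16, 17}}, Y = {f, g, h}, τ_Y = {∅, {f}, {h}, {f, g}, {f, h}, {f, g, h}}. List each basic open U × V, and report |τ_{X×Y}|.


Basis B = {∅ × ∅, {15} × {f}, {15} × {h}, {16} × {f}, {16} × {h}, {15} × {f, g}, {15} × {f, h}, {15, 16} × {f}, {15, 16} × {h}, {16} × {f, g}, {16} × {f, h}, {15} × {f, g, h}, {15, 16, 17} × {f}, {15, 16, 17} × {h}, {16} × {f, g, h}, {15, 16} × {f, g}, {15, 16} × {f, h}, {15, 16} × {f, g, h}, {15, 16, 17} × {f, g}, {15, 16, 17} × {f, h}, {15, 16, 17} × {f, g, h}}; |τ_{X×Y}| = 70.

Enumerate products U × V with U ∈ τ_X, V ∈ τ_Y (deduplicated):
  ∅ × ∅ = {} (∅)
  {15} × {f} = {(15,f)}
  {15} × {h} = {(15,h)}
  {16} × {f} = {(16,f)}
  {16} × {h} = {(16,h)}
  {15} × {f, g} = {(15,f), (15,g)}
  {15} × {f, h} = {(15,f), (15,h)}
  {15, 16} × {f} = {(15,f), (16,f)}
  {15, 16} × {h} = {(15,h), (16,h)}
  {16} × {f, g} = {(16,f), (16,g)}
  {16} × {f, h} = {(16,f), (16,h)}
  {15} × {f, g, h} = {(15,f), (15,g), (15,h)}
  {15, 16, 17} × {f} = {(15,f), (16,f), (17,f)}
  {15, 16, 17} × {h} = {(15,h), (16,h), (17,h)}
  {16} × {f, g, h} = {(16,f), (16,g), (16,h)}
  {15, 16} × {f, g} = {(15,f), (15,g), (16,f), (16,g)}
  {15, 16} × {f, h} = {(15,f), (15,h), (16,f), (16,h)}
  {15, 16} × {f, g, h} = {(15,f), (15,g), (15,h), (16,f), (16,g), (16,h)}
  {15, 16, 17} × {f, g} = {(15,f), (15,g), (16,f), (16,g), (17,f), (17,g)}
  {15, 16, 17} × {f, h} = {(15,f), (15,h), (16,f), (16,h), (17,f), (17,h)}
  {15, 16, 17} × {f, g, h} = {(15,f), (15,g), (15,h), (16,f), (16,g), (16,h), (17,f), (17,g), (17,h)}
These 21 distinct sets form the basis B.
Close under arbitrary unions to get τ_{X×Y}; counting gives |τ_{X×Y}| = 70.


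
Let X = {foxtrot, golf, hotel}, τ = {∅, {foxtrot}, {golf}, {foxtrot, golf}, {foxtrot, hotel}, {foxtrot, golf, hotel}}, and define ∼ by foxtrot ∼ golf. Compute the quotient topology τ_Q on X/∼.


X/∼ = {[foxtrot=golf], [hotel]}; |τ_Q| = 3.

Equivalence classes: [foxtrot=golf], [hotel].
Quotient map π: X → X/∼ sends foxtrot ↦ [foxtrot=golf], golf ↦ [foxtrot=golf], hotel ↦ [hotel].
For each subset V ⊆ X/∼, compute π^{-1}(V) ⊆ X and check whether π^{-1}(V) ∈ τ. V is open in τ_Q iff π^{-1}(V) ∈ τ.
  V = {}: π^{-1}(V) = ∅ ∈ τ ✓.
  V = {[foxtrot=golf]}: π^{-1}(V) = {foxtrot, golf} ∈ τ ✓.
  V = {[hotel]}: π^{-1}(V) = {hotel} ∉ τ ✗.
  V = {[foxtrot=golf], [hotel]}: π^{-1}(V) = {foxtrot, golf, hotel} ∈ τ ✓.
Open sets in the quotient: τ_Q = {{}, {[foxtrot=golf]}, {[foxtrot=golf], [hotel]}} (3 elements).


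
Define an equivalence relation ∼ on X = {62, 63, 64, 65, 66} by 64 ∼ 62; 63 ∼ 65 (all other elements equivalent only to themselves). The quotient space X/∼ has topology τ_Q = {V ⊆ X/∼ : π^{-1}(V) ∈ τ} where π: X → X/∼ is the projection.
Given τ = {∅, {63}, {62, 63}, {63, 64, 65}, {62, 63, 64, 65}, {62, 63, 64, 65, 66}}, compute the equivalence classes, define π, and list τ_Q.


X/∼ = {[62=64], [63=65], [66]}; |τ_Q| = 3.

Equivalence classes: [62=64], [63=65], [66].
Quotient map π: X → X/∼ sends 62 ↦ [62=64], 63 ↦ [63=65], 64 ↦ [62=64], 65 ↦ [63=65], 66 ↦ [66].
For each subset V ⊆ X/∼, compute π^{-1}(V) ⊆ X and check whether π^{-1}(V) ∈ τ. V is open in τ_Q iff π^{-1}(V) ∈ τ.
  V = {}: π^{-1}(V) = ∅ ∈ τ ✓.
  V = {[62=64]}: π^{-1}(V) = {62, 64} ∉ τ ✗.
  V = {[63=65]}: π^{-1}(V) = {63, 65} ∉ τ ✗.
  V = {[62=64], [63=65]}: π^{-1}(V) = {62, 63, 64, 65} ∈ τ ✓.
  V = {[66]}: π^{-1}(V) = {66} ∉ τ ✗.
  V = {[62=64], [66]}: π^{-1}(V) = {62, 64, 66} ∉ τ ✗.
  V = {[63=65], [66]}: π^{-1}(V) = {63, 65, 66} ∉ τ ✗.
  V = {[62=64], [63=65], [66]}: π^{-1}(V) = {62, 63, 64, 65, 66} ∈ τ ✓.
Open sets in the quotient: τ_Q = {{}, {[62=64], [63=65]}, {[62=64], [63=65], [66]}} (3 elements).


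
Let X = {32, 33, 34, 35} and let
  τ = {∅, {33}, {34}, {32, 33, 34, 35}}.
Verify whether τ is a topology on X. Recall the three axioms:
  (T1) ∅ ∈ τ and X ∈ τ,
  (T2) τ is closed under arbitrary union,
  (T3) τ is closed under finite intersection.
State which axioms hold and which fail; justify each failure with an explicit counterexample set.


τ is NOT a topology on X.

Axiom (T1): ∅ ∈ τ? Yes; X ∈ τ? Yes.
Axiom (T2/T3): check pairwise unions and intersections of members of τ.
Counterexample for (T2): {33} ∪ {34} = {33, 34} ∉ τ. Therefore τ is NOT a topology.


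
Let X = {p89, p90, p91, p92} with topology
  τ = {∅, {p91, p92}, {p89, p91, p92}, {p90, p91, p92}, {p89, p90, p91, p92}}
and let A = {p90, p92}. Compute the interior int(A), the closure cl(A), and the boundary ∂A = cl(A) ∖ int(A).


int(A) = ∅, cl(A) = {p89, p90, p91, p92}, ∂A = {p89, p90, p91, p92}.

Closed sets in (X, τ) are complements of opens:
  closed(X, τ) = {∅, {p89}, {p90}, {p89, p90}, {p89, p90, p91, p92}}.
int(A) = ⋃ {U ∈ τ : U ⊆ A}. Opens contained in A: ∅.
Taking the union of these: int(A) = ∅.
cl(A) = ⋂ {C closed : A ⊆ C}. Closed sets containing A: {p89, p90, p91, p92}.
Intersecting these: cl(A) = {p89, p90, p91, p92}.
∂A = cl(A) ∖ int(A) = {p89, p90, p91, p92} ∖ ∅ = {p89, p90, p91, p92}.


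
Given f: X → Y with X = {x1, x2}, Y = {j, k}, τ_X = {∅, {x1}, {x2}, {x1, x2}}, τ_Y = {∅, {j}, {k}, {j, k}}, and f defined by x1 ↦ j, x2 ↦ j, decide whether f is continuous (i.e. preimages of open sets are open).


f IS continuous.

Compute f^{-1}(U) for each U ∈ τ_Y:
  U = ∅: f^{-1}(U) = ∅ ∈ τ_X ✓.
  U = {j}: f^{-1}(U) = {x1, x2} ∈ τ_X ✓.
  U = {k}: f^{-1}(U) = ∅ ∈ τ_X ✓.
  U = {j, k}: f^{-1}(U) = {x1, x2} ∈ τ_X ✓.
Every preimage lies in τ_X, so f IS continuous.


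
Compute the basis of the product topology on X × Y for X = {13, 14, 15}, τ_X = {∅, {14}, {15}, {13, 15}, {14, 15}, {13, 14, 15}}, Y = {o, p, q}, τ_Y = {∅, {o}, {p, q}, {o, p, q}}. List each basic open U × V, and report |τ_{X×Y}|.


Basis B = {∅ × ∅, {14} × {o}, {15} × {o}, {13, 15} × {o}, {14, 15} × {o}, {14} × {p, q}, {15} × {p, q}, {13, 14, 15} × {o}, {14} × {o, p, q}, {15} × {o, p, q}, {13, 15} × {p, q}, {14, 15} × {p, q}, {13, 15} × {o, p, q}, {13, 14, 15} × {p, q}, {14, 15} × {o, p, q}, {13, 14, 15} × {o, p, q}}; |τ_{X×Y}| = 36.

Enumerate products U × V with U ∈ τ_X, V ∈ τ_Y (deduplicated):
  ∅ × ∅ = {} (∅)
  {14} × {o} = {(14,o)}
  {15} × {o} = {(15,o)}
  {13, 15} × {o} = {(13,o), (15,o)}
  {14, 15} × {o} = {(14,o), (15,o)}
  {14} × {p, q} = {(14,p), (14,q)}
  {15} × {p, q} = {(15,p), (15,q)}
  {13, 14, 15} × {o} = {(13,o), (14,o), (15,o)}
  {14} × {o, p, q} = {(14,o), (14,p), (14,q)}
  {15} × {o, p, q} = {(15,o), (15,p), (15,q)}
  {13, 15} × {p, q} = {(13,p), (13,q), (15,p), (15,q)}
  {14, 15} × {p, q} = {(14,p), (14,q), (15,p), (15,q)}
  {13, 15} × {o, p, q} = {(13,o), (13,p), (13,q), (15,o), (15,p), (15,q)}
  {13, 14, 15} × {p, q} = {(13,p), (13,q), (14,p), (14,q), (15,p), (15,q)}
  {14, 15} × {o, p, q} = {(14,o), (14,p), (14,q), (15,o), (15,p), (15,q)}
  {13, 14, 15} × {o, p, q} = {(13,o), (13,p), (13,q), (14,o), (14,p), (14,q), (15,o), (15,p), (15,q)}
These 16 distinct sets form the basis B.
Close under arbitrary unions to get τ_{X×Y}; counting gives |τ_{X×Y}| = 36.


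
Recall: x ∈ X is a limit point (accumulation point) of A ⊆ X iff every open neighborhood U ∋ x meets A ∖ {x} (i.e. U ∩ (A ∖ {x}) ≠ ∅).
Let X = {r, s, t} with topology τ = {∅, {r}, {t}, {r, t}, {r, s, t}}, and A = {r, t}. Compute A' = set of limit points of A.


A' = {s}

For each x ∈ X, list the open sets U ∈ τ with x ∈ U, then check whether U ∩ (A ∖ {x}) ≠ ∅ for every such U.
  x = r: open {r} ∋ x has {r} ∩ (A ∖ {r}) = ∅, so x is NOT a limit point.
  x = s: opens ∋ x are {r, s, t}; each meets A ∖ {s}, so x IS a limit point.
  x = t: open {t} ∋ x has {t} ∩ (A ∖ {t}) = ∅, so x is NOT a limit point.
Collecting: A' = {s}.


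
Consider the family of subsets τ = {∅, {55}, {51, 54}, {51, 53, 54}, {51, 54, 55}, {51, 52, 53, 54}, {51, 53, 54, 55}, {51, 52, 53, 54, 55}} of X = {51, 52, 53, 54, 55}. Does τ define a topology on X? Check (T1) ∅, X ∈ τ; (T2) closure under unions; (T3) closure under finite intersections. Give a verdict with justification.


τ IS a topology on X.

Axiom (T1): ∅ ∈ τ? Yes; X ∈ τ? Yes.
Axiom (T2/T3): check pairwise unions and intersections of members of τ.
All pairwise intersections and unions checked — each lies in τ. Therefore τ satisfies (T1), (T2), (T3): it IS a topology on X.


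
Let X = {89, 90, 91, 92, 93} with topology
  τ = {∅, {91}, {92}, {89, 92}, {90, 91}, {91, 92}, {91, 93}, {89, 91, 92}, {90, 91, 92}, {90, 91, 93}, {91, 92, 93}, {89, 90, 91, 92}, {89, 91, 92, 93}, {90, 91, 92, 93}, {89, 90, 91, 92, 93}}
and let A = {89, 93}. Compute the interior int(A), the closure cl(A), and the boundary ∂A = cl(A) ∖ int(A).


int(A) = ∅, cl(A) = {89, 93}, ∂A = {89, 93}.

Closed sets in (X, τ) are complements of opens:
  closed(X, τ) = {∅, {89}, {90}, {93}, {89, 90}, {89, 92}, {89, 93}, {90, 93}, {89, 90, 92}, {89, 90, 93}, {89, 92, 93}, {90, 91, 93}, {89, 90, 91, 93}, {89, 90, 92, 93}, {89, 90, 91, 92, 93}}.
int(A) = ⋃ {U ∈ τ : U ⊆ A}. Opens contained in A: ∅.
Taking the union of these: int(A) = ∅.
cl(A) = ⋂ {C closed : A ⊆ C}. Closed sets containing A: {89, 93}, {89, 90, 93}, {89, 92, 93}, {89, 90, 91, 93}, {89, 90, 92, 93}, {89, 90, 91, 92, 93}.
Intersecting these: cl(A) = {89, 93}.
∂A = cl(A) ∖ int(A) = {89, 93} ∖ ∅ = {89, 93}.


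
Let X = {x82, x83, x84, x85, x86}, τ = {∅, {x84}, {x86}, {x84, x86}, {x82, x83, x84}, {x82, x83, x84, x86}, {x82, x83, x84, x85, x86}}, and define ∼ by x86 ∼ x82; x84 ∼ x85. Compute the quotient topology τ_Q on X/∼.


X/∼ = {[x82=x86], [x83], [x84=x85]}; |τ_Q| = 2.

Equivalence classes: [x82=x86], [x83], [x84=x85].
Quotient map π: X → X/∼ sends x82 ↦ [x82=x86], x83 ↦ [x83], x84 ↦ [x84=x85], x85 ↦ [x84=x85], x86 ↦ [x82=x86].
For each subset V ⊆ X/∼, compute π^{-1}(V) ⊆ X and check whether π^{-1}(V) ∈ τ. V is open in τ_Q iff π^{-1}(V) ∈ τ.
  V = {}: π^{-1}(V) = ∅ ∈ τ ✓.
  V = {[x82=x86]}: π^{-1}(V) = {x82, x86} ∉ τ ✗.
  V = {[x83]}: π^{-1}(V) = {x83} ∉ τ ✗.
  V = {[x82=x86], [x83]}: π^{-1}(V) = {x82, x83, x86} ∉ τ ✗.
  V = {[x84=x85]}: π^{-1}(V) = {x84, x85} ∉ τ ✗.
  V = {[x82=x86], [x84=x85]}: π^{-1}(V) = {x82, x84, x85, x86} ∉ τ ✗.
  V = {[x83], [x84=x85]}: π^{-1}(V) = {x83, x84, x85} ∉ τ ✗.
  V = {[x82=x86], [x83], [x84=x85]}: π^{-1}(V) = {x82, x83, x84, x85, x86} ∈ τ ✓.
Open sets in the quotient: τ_Q = {{}, {[x82=x86], [x83], [x84=x85]}} (2 elements).


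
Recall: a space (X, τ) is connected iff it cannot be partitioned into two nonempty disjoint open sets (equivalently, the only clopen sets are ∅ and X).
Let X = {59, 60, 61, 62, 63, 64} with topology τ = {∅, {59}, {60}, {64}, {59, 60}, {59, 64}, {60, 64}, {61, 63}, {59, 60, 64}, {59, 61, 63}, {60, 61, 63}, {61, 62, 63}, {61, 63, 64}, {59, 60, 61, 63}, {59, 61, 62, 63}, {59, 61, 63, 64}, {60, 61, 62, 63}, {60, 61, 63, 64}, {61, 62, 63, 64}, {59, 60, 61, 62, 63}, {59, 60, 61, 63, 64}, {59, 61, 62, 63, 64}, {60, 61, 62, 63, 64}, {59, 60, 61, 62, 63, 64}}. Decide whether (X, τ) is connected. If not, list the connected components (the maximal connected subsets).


(X, τ) is disconnected; components = [{59}, {60}, {64}, {61, 62, 63}].

Find clopen sets (U ∈ τ with X ∖ U ∈ τ):
  U = ∅, X ∖ U = {59, 60, 61, 62, 63, 64} — both open, so U is clopen.
  U = {59}, X ∖ U = {60, 61, 62, 63, 64} — both open, so U is clopen.
  U = {60}, X ∖ U = {59, 61, 62, 63, 64} — both open, so U is clopen.
  U = {64}, X ∖ U = {59, 60, 61, 62, 63} — both open, so U is clopen.
  U = {59, 60}, X ∖ U = {61, 62, 63, 64} — both open, so U is clopen.
  U = {59, 64}, X ∖ U = {60, 61, 62, 63} — both open, so U is clopen.
  U = {60, 64}, X ∖ U = {59, 61, 62, 63} — both open, so U is clopen.
  U = {59, 60, 64}, X ∖ U = {61, 62, 63} — both open, so U is clopen.
  U = {61, 62, 63}, X ∖ U = {59, 60, 64} — both open, so U is clopen.
  U = {59, 61, 62, 63}, X ∖ U = {60, 64} — both open, so U is clopen.
  U = {60, 61, 62, 63}, X ∖ U = {59, 64} — both open, so U is clopen.
  U = {61, 62, 63, 64}, X ∖ U = {59, 60} — both open, so U is clopen.
  U = {59, 60, 61, 62, 63}, X ∖ U = {64} — both open, so U is clopen.
  U = {59, 61, 62, 63, 64}, X ∖ U = {60} — both open, so U is clopen.
  U = {60, 61, 62, 63, 64}, X ∖ U = {59} — both open, so U is clopen.
  U = {59, 60, 61, 62, 63, 64}, X ∖ U = ∅ — both open, so U is clopen.
Nontrivial clopen(s) exist: e.g. {59, 60, 64}. So (X, τ) is disconnected.
Compute connected components by grouping points that agree on all clopens:
  component: {59}
  component: {60}
  component: {64}
  component: {61, 62, 63}


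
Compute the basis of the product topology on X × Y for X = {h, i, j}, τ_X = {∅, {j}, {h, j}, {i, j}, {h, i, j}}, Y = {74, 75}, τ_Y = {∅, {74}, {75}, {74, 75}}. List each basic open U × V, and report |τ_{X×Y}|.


Basis B = {∅ × ∅, {j} × {74}, {j} × {75}, {h, j} × {74}, {h, j} × {75}, {i, j} × {74}, {i, j} × {75}, {j} × {74, 75}, {h, i, j} × {74}, {h, i, j} × {75}, {h, j} × {74, 75}, {i, j} × {74, 75}, {h, i, j} × {74, 75}}; |τ_{X×Y}| = 25.

Enumerate products U × V with U ∈ τ_X, V ∈ τ_Y (deduplicated):
  ∅ × ∅ = {} (∅)
  {j} × {74} = {(j,74)}
  {j} × {75} = {(j,75)}
  {h, j} × {74} = {(h,74), (j,74)}
  {h, j} × {75} = {(h,75), (j,75)}
  {i, j} × {74} = {(i,74), (j,74)}
  {i, j} × {75} = {(i,75), (j,75)}
  {j} × {74, 75} = {(j,74), (j,75)}
  {h, i, j} × {74} = {(h,74), (i,74), (j,74)}
  {h, i, j} × {75} = {(h,75), (i,75), (j,75)}
  {h, j} × {74, 75} = {(h,74), (h,75), (j,74), (j,75)}
  {i, j} × {74, 75} = {(i,74), (i,75), (j,74), (j,75)}
  {h, i, j} × {74, 75} = {(h,74), (h,75), (i,74), (i,75), (j,74), (j,75)}
These 13 distinct sets form the basis B.
Close under arbitrary unions to get τ_{X×Y}; counting gives |τ_{X×Y}| = 25.


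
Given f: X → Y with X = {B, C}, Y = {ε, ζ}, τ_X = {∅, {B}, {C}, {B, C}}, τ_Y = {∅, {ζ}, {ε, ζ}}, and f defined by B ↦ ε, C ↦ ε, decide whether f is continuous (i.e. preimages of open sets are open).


f IS continuous.

Compute f^{-1}(U) for each U ∈ τ_Y:
  U = ∅: f^{-1}(U) = ∅ ∈ τ_X ✓.
  U = {ζ}: f^{-1}(U) = ∅ ∈ τ_X ✓.
  U = {ε, ζ}: f^{-1}(U) = {B, C} ∈ τ_X ✓.
Every preimage lies in τ_X, so f IS continuous.


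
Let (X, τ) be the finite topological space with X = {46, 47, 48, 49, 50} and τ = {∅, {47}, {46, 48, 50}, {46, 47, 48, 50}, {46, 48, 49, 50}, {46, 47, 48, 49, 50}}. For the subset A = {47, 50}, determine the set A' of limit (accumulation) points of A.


A' = {46, 48, 49}

For each x ∈ X, list the open sets U ∈ τ with x ∈ U, then check whether U ∩ (A ∖ {x}) ≠ ∅ for every such U.
  x = 46: opens ∋ x are {46, 48, 50}, {46, 47, 48, 50}, {46, 48, 49, 50}, {46, 47, 48, 49, 50}; each meets A ∖ {46}, so x IS a limit point.
  x = 47: open {47} ∋ x has {47} ∩ (A ∖ {47}) = ∅, so x is NOT a limit point.
  x = 48: opens ∋ x are {46, 48, 50}, {46, 47, 48, 50}, {46, 48, 49, 50}, {46, 47, 48, 49, 50}; each meets A ∖ {48}, so x IS a limit point.
  x = 49: opens ∋ x are {46, 48, 49, 50}, {46, 47, 48, 49, 50}; each meets A ∖ {49}, so x IS a limit point.
  x = 50: open {46, 48, 50} ∋ x has {46, 48, 50} ∩ (A ∖ {50}) = ∅, so x is NOT a limit point.
Collecting: A' = {46, 48, 49}.
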